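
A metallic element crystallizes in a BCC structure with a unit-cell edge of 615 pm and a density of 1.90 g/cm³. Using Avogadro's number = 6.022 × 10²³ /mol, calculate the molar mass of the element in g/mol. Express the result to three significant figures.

133 g/mol

A BCC cell has Z = 2 atoms; a = 6.150 × 10^-8 cm.
M = ρ·N_A·a³/Z = 1.90 × 6.022 × 10²³ × 2.326 × 10^-22 / 2 = 133 g/mol.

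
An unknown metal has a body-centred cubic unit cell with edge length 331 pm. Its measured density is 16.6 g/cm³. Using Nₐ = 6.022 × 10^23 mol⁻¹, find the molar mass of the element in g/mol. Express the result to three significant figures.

A BCC cell has Z = 2 atoms; a = 3.310 × 10^-8 cm.
M = ρ·N_A·a³/Z = 16.6 × 6.022 × 10²³ × 3.626 × 10^-23 / 2 = 181 g/mol.

181 g/mol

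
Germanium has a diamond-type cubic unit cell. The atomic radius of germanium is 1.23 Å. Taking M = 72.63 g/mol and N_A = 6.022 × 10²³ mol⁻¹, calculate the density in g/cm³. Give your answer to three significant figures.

In a diamond cubic lattice, nearest neighbors lie along the body diagonal with √3·a = 8r, giving a = 5.681 Å = 5.681 × 10^-8 cm.
With Z = 8, ρ = Z·M/(N_A·a³) = 8 × 72.63 / (6.022 × 10²³ × 1.834 × 10^-22) = 5.262 g/cm³.

5.26 g/cm³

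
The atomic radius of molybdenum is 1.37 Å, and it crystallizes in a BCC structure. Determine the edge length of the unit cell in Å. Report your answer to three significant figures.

3.16 Å

In a BCC lattice, atoms touch along the body diagonal, so √3·a = 4r.
a = 4r/√3 = 4 × 1.37 / 1.7321 = 3.16 Å.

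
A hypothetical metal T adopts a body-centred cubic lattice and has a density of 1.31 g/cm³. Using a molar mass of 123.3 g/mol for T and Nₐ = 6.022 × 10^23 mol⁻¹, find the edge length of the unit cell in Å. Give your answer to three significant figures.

With Z = 2 atoms per BCC cell, a³ = Z·M/(N_A·ρ) = 2 × 123.3 / (6.022 × 10²³ × 1.310 g/cm³) = 3.126 × 10^-22 cm³.
a = (3.126 × 10^-22)^(1/3) = 6.787 × 10^-8 cm = 6.79 Å.

6.79 Å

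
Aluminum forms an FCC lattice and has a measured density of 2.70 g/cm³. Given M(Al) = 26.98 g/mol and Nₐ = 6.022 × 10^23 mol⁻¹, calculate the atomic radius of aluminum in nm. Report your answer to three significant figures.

For an FCC cell (Z = 4), a³ = Z·M/(N_A·ρ) = 4 × 26.98 / (6.022 × 10²³ × 2.700) = 6.637 × 10^-23 cm³, so a = 4.049 × 10^-8 cm = 0.4049 nm.
Atoms touch along the face diagonal, so √2·a = 4r, so r = 0.3536 × a = 0.143 nm.

0.143 nm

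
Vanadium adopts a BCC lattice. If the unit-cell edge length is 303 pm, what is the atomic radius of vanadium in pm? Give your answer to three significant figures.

131 pm

In a BCC lattice, atoms touch along the body diagonal, so √3·a = 4r.
r = √3·a/4 = 1.7321 × 303 / 4 = 131 pm.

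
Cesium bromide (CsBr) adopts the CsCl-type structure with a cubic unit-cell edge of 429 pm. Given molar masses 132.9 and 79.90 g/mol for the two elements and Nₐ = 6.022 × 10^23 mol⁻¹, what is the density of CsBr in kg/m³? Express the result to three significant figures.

4480 kg/m³

The CsCl-type structure contains Z = 1 formula unit per cell; M(CsBr) = 132.9 + 79.90 = 212.8 g/mol.
a³ = (4.290 × 10^-8 cm)³ = 7.895 × 10^-23 cm³.
ρ = 1 × 212.8 / (6.022 × 10²³ × 7.895 × 10^-23) = 4.476 g/cm³ = 4480 kg/m³.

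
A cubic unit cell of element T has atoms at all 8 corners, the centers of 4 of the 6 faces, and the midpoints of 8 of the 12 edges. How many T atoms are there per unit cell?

5

Corner atoms are shared by 8 cells (1/8 each), face atoms by 2 (1/2 each), edge atoms by 4 (1/4 each).
Net atoms = 8 × 1/8 + 4 × 1/2 + 8 × 1/4 = 1 + 2 + 2 = 5.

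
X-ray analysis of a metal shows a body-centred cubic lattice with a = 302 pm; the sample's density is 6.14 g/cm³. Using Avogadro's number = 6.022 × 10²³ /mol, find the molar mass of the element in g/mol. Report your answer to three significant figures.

50.9 g/mol

A BCC cell has Z = 2 atoms; a = 3.020 × 10^-8 cm.
M = ρ·N_A·a³/Z = 6.14 × 6.022 × 10²³ × 2.754 × 10^-23 / 2 = 50.9 g/mol.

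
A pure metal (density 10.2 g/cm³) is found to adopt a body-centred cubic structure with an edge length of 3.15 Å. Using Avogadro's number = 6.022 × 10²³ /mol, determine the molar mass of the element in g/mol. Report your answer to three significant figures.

96.0 g/mol

A BCC cell has Z = 2 atoms; a = 3.150 × 10^-8 cm.
M = ρ·N_A·a³/Z = 10.2 × 6.022 × 10²³ × 3.126 × 10^-23 / 2 = 96.0 g/mol.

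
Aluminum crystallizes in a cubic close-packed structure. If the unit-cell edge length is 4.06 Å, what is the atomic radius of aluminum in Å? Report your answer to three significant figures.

In an FCC lattice, atoms touch along the face diagonal, so √2·a = 4r.
r = √2·a/4 = 1.4142 × 4.06 / 4 = 1.44 Å.

1.44 Å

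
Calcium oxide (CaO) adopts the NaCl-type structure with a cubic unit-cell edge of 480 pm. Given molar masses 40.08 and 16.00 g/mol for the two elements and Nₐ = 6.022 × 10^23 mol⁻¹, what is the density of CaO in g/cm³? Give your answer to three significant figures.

The NaCl-type structure contains Z = 4 formula units per cell; M(CaO) = 40.08 + 16.00 = 56.08 g/mol.
a³ = (4.800 × 10^-8 cm)³ = 1.106 × 10^-22 cm³.
ρ = 4 × 56.08 / (6.022 × 10²³ × 1.106 × 10^-22) = 3.368 g/cm³.

3.37 g/cm³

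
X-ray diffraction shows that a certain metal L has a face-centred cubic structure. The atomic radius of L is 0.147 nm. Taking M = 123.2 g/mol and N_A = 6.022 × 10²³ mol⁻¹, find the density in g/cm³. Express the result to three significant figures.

11.4 g/cm³

In an FCC lattice, atoms touch along the face diagonal, so √2·a = 4r, giving a = 0.4158 nm = 4.158 × 10^-8 cm.
With Z = 4, ρ = Z·M/(N_A·a³) = 4 × 123.2 / (6.022 × 10²³ × 7.188 × 10^-23) = 11.39 g/cm³.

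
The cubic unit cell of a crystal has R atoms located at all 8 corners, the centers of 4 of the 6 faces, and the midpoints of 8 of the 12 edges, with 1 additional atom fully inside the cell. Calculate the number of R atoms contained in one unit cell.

Corner atoms are shared by 8 cells (1/8 each), face atoms by 2 (1/2 each), edge atoms by 4 (1/4 each), interior atoms are unshared.
Net atoms = 8 × 1/8 + 4 × 1/2 + 8 × 1/4 + 1 = 1 + 2 + 2 + 1 = 6.

6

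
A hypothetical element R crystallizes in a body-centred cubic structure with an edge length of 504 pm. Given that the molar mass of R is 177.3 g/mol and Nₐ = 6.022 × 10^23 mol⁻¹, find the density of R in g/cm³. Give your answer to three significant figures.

A BCC unit cell contains Z = 2 atoms.
Cell volume: a³ = (504 pm)³ = (5.040 × 10^-8 cm)³ = 1.280 × 10^-22 cm³.
ρ = Z·M/(N_A·a³) = 2 × 177.3 / (6.022 × 10²³ × 1.280 × 10^-22) = 4.599 g/cm³.

4.60 g/cm³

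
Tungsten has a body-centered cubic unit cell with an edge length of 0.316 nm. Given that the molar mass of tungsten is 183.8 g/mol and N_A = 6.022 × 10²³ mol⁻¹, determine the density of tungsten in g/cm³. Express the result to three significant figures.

19.3 g/cm³

A BCC unit cell contains Z = 2 atoms.
Cell volume: a³ = (0.316 nm)³ = (3.160 × 10^-8 cm)³ = 3.155 × 10^-23 cm³.
ρ = Z·M/(N_A·a³) = 2 × 183.8 / (6.022 × 10²³ × 3.155 × 10^-23) = 19.35 g/cm³.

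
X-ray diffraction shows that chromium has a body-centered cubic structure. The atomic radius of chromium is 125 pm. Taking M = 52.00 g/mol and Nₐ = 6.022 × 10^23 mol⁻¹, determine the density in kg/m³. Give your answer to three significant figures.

In a BCC lattice, atoms touch along the body diagonal, so √3·a = 4r, giving a = 288.7 pm = 2.887 × 10^-8 cm.
With Z = 2, ρ = Z·M/(N_A·a³) = 2 × 52.00 / (6.022 × 10²³ × 2.406 × 10^-23) = 7.179 g/cm³ = 7180 kg/m³.

7180 kg/m³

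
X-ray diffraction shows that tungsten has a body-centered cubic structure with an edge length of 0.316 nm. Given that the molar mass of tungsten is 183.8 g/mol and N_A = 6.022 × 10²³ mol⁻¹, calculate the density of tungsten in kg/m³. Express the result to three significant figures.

19300 kg/m³

A BCC unit cell contains Z = 2 atoms.
Cell volume: a³ = (0.316 nm)³ = (3.160 × 10^-8 cm)³ = 3.155 × 10^-23 cm³.
ρ = Z·M/(N_A·a³) = 2 × 183.8 / (6.022 × 10²³ × 3.155 × 10^-23) = 19.35 g/cm³ = 19300 kg/m³.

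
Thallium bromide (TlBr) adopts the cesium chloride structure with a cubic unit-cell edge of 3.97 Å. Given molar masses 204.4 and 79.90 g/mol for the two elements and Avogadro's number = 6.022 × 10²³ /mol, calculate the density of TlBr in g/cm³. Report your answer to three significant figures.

7.55 g/cm³

The cesium chloride structure contains Z = 1 formula unit per cell; M(TlBr) = 204.4 + 79.90 = 284.3 g/mol.
a³ = (3.970 × 10^-8 cm)³ = 6.257 × 10^-23 cm³.
ρ = 1 × 284.3 / (6.022 × 10²³ × 6.257 × 10^-23) = 7.545 g/cm³.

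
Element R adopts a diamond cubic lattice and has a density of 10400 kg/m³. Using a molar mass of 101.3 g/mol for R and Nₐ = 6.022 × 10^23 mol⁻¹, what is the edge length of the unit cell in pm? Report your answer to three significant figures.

506 pm

With Z = 8 atoms per diamond cubic cell, a³ = Z·M/(N_A·ρ) = 8 × 101.3 / (6.022 × 10²³ × 10.40 g/cm³) = 1.294 × 10^-22 cm³.
a = (1.294 × 10^-22)^(1/3) = 5.058 × 10^-8 cm = 506 pm.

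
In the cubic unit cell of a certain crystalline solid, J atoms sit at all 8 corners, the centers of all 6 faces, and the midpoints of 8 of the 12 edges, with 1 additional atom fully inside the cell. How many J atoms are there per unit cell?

Corner atoms are shared by 8 cells (1/8 each), face atoms by 2 (1/2 each), edge atoms by 4 (1/4 each), interior atoms are unshared.
Net atoms = 8 × 1/8 + 6 × 1/2 + 8 × 1/4 + 1 = 1 + 3 + 2 + 1 = 7.

7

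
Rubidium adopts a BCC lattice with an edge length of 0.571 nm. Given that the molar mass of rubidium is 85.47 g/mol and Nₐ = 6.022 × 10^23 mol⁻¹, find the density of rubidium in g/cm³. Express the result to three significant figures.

A BCC unit cell contains Z = 2 atoms.
Cell volume: a³ = (0.571 nm)³ = (5.710 × 10^-8 cm)³ = 1.862 × 10^-22 cm³.
ρ = Z·M/(N_A·a³) = 2 × 85.47 / (6.022 × 10²³ × 1.862 × 10^-22) = 1.525 g/cm³.

1.52 g/cm³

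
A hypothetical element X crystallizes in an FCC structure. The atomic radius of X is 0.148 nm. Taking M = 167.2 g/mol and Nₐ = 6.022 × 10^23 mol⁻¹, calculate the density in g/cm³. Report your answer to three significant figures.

15.1 g/cm³

In an FCC lattice, atoms touch along the face diagonal, so √2·a = 4r, giving a = 0.4186 nm = 4.186 × 10^-8 cm.
With Z = 4, ρ = Z·M/(N_A·a³) = 4 × 167.2 / (6.022 × 10²³ × 7.335 × 10^-23) = 15.14 g/cm³.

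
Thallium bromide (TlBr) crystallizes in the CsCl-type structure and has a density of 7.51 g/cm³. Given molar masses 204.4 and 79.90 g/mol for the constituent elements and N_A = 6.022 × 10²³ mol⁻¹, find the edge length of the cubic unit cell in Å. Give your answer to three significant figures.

3.98 Å

M(TlBr) = 284.3 g/mol; Z = 1 formula unit per cell.
a³ = Z·M/(N_A·ρ) = 1 × 284.3 / (6.022 × 10²³ × 7.51) = 6.286 × 10^-23 cm³, so a = 3.976 × 10^-8 cm = 3.98 Å.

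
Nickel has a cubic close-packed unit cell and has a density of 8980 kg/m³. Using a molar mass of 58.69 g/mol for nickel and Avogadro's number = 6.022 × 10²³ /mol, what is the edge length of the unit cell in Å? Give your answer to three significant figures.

With Z = 4 atoms per FCC cell, a³ = Z·M/(N_A·ρ) = 4 × 58.69 / (6.022 × 10²³ × 8.980 g/cm³) = 4.341 × 10^-23 cm³.
a = (4.341 × 10^-23)^(1/3) = 3.515 × 10^-8 cm = 3.51 Å.

3.51 Å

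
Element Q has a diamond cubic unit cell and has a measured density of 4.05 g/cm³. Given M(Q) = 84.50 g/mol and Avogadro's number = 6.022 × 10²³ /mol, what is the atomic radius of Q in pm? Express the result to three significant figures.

141 pm

For a diamond cubic cell (Z = 8), a³ = Z·M/(N_A·ρ) = 8 × 84.50 / (6.022 × 10²³ × 4.050) = 2.772 × 10^-22 cm³, so a = 6.520 × 10^-8 cm = 652.0 pm.
Nearest neighbors lie along the body diagonal with √3·a = 8r, so r = 0.2165 × a = 141 pm.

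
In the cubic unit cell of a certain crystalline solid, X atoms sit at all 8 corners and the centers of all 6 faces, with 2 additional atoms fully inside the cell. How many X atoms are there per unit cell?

6

Corner atoms are shared by 8 cells (1/8 each), face atoms by 2 (1/2 each), interior atoms are unshared.
Net atoms = 8 × 1/8 + 6 × 1/2 + 2 = 1 + 3 + 2 = 6.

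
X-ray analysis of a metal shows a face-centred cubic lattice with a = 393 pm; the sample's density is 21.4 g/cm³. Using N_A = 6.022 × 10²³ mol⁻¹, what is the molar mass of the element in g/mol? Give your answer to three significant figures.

196 g/mol

An FCC cell has Z = 4 atoms; a = 3.930 × 10^-8 cm.
M = ρ·N_A·a³/Z = 21.4 × 6.022 × 10²³ × 6.070 × 10^-23 / 4 = 196 g/mol.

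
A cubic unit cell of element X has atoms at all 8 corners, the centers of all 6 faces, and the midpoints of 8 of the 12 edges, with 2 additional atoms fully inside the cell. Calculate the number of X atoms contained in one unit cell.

Corner atoms are shared by 8 cells (1/8 each), face atoms by 2 (1/2 each), edge atoms by 4 (1/4 each), interior atoms are unshared.
Net atoms = 8 × 1/8 + 6 × 1/2 + 8 × 1/4 + 2 = 1 + 3 + 2 + 2 = 8.

8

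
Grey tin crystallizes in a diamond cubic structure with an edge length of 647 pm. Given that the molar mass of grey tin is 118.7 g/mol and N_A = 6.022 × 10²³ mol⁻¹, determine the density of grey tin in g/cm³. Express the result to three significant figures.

A diamond cubic unit cell contains Z = 8 atoms.
Cell volume: a³ = (647 pm)³ = (6.470 × 10^-8 cm)³ = 2.708 × 10^-22 cm³.
ρ = Z·M/(N_A·a³) = 8 × 118.7 / (6.022 × 10²³ × 2.708 × 10^-22) = 5.822 g/cm³.

5.82 g/cm³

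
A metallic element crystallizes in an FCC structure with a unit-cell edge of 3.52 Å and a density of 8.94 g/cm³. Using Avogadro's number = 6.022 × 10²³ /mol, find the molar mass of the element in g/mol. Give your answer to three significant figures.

58.7 g/mol

An FCC cell has Z = 4 atoms; a = 3.520 × 10^-8 cm.
M = ρ·N_A·a³/Z = 8.94 × 6.022 × 10²³ × 4.361 × 10^-23 / 4 = 58.7 g/mol.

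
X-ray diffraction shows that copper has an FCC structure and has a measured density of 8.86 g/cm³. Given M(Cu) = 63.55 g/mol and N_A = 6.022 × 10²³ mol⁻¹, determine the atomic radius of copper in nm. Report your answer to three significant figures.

0.128 nm

For an FCC cell (Z = 4), a³ = Z·M/(N_A·ρ) = 4 × 63.55 / (6.022 × 10²³ × 8.860) = 4.764 × 10^-23 cm³, so a = 3.625 × 10^-8 cm = 0.3625 nm.
Atoms touch along the face diagonal, so √2·a = 4r, so r = 0.3536 × a = 0.128 nm.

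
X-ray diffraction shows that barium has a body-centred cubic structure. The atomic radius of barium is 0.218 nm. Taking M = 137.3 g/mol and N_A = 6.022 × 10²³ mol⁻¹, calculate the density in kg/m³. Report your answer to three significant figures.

3570 kg/m³

In a BCC lattice, atoms touch along the body diagonal, so √3·a = 4r, giving a = 0.5034 nm = 5.034 × 10^-8 cm.
With Z = 2, ρ = Z·M/(N_A·a³) = 2 × 137.3 / (6.022 × 10²³ × 1.276 × 10^-22) = 3.573 g/cm³ = 3570 kg/m³.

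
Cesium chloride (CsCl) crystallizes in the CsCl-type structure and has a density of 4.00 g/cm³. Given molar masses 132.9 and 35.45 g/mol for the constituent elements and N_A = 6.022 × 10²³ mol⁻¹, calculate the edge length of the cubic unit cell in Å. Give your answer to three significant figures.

4.12 Å

M(CsCl) = 168.35 g/mol; Z = 1 formula unit per cell.
a³ = Z·M/(N_A·ρ) = 1 × 168.35 / (6.022 × 10²³ × 4.00) = 6.989 × 10^-23 cm³, so a = 4.119 × 10^-8 cm = 4.12 Å.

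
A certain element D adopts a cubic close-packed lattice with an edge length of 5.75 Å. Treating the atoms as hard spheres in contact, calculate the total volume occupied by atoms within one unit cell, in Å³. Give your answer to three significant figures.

In an FCC lattice atoms touch along the face diagonal, so √2·a = 4r, so r = 0.3536a = 2.033 Å.
V_atoms = Z × (4/3)πr³ = 4 × (4/3)π × (2.033)³ = 141 Å³.

141 Å³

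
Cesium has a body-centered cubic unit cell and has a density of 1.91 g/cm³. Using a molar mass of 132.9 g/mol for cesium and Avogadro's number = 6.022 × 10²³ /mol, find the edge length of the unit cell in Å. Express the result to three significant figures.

6.14 Å

With Z = 2 atoms per BCC cell, a³ = Z·M/(N_A·ρ) = 2 × 132.9 / (6.022 × 10²³ × 1.910 g/cm³) = 2.311 × 10^-22 cm³.
a = (2.311 × 10^-22)^(1/3) = 6.137 × 10^-8 cm = 6.14 Å.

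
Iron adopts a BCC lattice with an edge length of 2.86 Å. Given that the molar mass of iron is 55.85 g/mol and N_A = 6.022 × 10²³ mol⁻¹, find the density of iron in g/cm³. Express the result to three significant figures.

A BCC unit cell contains Z = 2 atoms.
Cell volume: a³ = (2.86 Å)³ = (2.860 × 10^-8 cm)³ = 2.339 × 10^-23 cm³.
ρ = Z·M/(N_A·a³) = 2 × 55.85 / (6.022 × 10²³ × 2.339 × 10^-23) = 7.929 g/cm³.

7.93 g/cm³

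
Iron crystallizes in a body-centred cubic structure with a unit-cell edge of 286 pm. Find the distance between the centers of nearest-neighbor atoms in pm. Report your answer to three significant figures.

In a BCC structure, atoms touch along the body diagonal, so √3·a = 4r; the nearest-neighbor distance equals 2r = 0.8660·a.
d = 0.8660 × 286 = 248 pm.

248 pm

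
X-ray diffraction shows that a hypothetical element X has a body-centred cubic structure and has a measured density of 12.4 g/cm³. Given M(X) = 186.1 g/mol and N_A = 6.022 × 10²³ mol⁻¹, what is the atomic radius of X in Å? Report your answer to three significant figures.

For a BCC cell (Z = 2), a³ = Z·M/(N_A·ρ) = 2 × 186.1 / (6.022 × 10²³ × 12.40) = 4.984 × 10^-23 cm³, so a = 3.680 × 10^-8 cm = 3.680 Å.
Atoms touch along the body diagonal, so √3·a = 4r, so r = 0.4330 × a = 1.59 Å.

1.59 Å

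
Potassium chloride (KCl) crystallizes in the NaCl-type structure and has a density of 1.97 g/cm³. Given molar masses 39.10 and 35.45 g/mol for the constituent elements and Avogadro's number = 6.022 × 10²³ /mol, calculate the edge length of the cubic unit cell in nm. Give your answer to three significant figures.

0.631 nm

M(KCl) = 74.55 g/mol; Z = 4 formula units per cell.
a³ = Z·M/(N_A·ρ) = 4 × 74.55 / (6.022 × 10²³ × 1.97) = 2.514 × 10^-22 cm³, so a = 6.311 × 10^-8 cm = 0.631 nm.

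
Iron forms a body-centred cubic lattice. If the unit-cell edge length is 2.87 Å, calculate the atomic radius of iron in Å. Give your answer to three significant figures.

1.24 Å

In a BCC lattice, atoms touch along the body diagonal, so √3·a = 4r.
r = √3·a/4 = 1.7321 × 2.87 / 4 = 1.24 Å.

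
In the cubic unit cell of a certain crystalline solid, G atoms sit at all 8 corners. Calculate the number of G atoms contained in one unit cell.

1

Corner atoms are shared by 8 cells (1/8 each).
Net atoms = 8 × 1/8 = 1 = 1.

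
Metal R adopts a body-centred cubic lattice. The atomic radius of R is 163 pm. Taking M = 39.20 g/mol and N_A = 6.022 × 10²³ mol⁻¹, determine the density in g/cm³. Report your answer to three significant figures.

In a BCC lattice, atoms touch along the body diagonal, so √3·a = 4r, giving a = 376.4 pm = 3.764 × 10^-8 cm.
With Z = 2, ρ = Z·M/(N_A·a³) = 2 × 39.20 / (6.022 × 10²³ × 5.334 × 10^-23) = 2.441 g/cm³.

2.44 g/cm³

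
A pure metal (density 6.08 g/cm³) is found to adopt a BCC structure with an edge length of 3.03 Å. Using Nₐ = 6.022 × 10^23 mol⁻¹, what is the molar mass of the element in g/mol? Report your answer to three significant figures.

50.9 g/mol

A BCC cell has Z = 2 atoms; a = 3.030 × 10^-8 cm.
M = ρ·N_A·a³/Z = 6.08 × 6.022 × 10²³ × 2.782 × 10^-23 / 2 = 50.9 g/mol.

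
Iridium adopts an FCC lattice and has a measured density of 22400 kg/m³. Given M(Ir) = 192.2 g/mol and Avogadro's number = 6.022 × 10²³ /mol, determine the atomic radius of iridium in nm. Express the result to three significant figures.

For an FCC cell (Z = 4), a³ = Z·M/(N_A·ρ) = 4 × 192.2 / (6.022 × 10²³ × 22.40) = 5.699 × 10^-23 cm³, so a = 3.848 × 10^-8 cm = 0.3848 nm.
Atoms touch along the face diagonal, so √2·a = 4r, so r = 0.3536 × a = 0.136 nm.

0.136 nm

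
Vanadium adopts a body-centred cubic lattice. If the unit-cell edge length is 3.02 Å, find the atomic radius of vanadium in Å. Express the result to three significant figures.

In a BCC lattice, atoms touch along the body diagonal, so √3·a = 4r.
r = √3·a/4 = 1.7321 × 3.02 / 4 = 1.31 Å.

1.31 Å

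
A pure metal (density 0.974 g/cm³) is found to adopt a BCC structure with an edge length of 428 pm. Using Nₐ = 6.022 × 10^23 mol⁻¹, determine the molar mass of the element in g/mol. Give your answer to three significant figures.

A BCC cell has Z = 2 atoms; a = 4.280 × 10^-8 cm.
M = ρ·N_A·a³/Z = 0.974 × 6.022 × 10²³ × 7.840 × 10^-23 / 2 = 23.0 g/mol.

23.0 g/mol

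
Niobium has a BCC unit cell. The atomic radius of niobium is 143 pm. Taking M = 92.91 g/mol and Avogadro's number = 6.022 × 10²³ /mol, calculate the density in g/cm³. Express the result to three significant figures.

In a BCC lattice, atoms touch along the body diagonal, so √3·a = 4r, giving a = 330.2 pm = 3.302 × 10^-8 cm.
With Z = 2, ρ = Z·M/(N_A·a³) = 2 × 92.91 / (6.022 × 10²³ × 3.602 × 10^-23) = 8.567 g/cm³.

8.57 g/cm³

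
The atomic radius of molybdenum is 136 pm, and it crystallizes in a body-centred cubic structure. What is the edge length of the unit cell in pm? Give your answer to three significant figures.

314 pm

In a BCC lattice, atoms touch along the body diagonal, so √3·a = 4r.
a = 4r/√3 = 4 × 136 / 1.7321 = 314 pm.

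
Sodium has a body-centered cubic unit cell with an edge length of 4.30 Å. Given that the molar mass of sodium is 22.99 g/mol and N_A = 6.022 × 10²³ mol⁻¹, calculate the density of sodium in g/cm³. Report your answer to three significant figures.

0.960 g/cm³

A BCC unit cell contains Z = 2 atoms.
Cell volume: a³ = (4.30 Å)³ = (4.300 × 10^-8 cm)³ = 7.951 × 10^-23 cm³.
ρ = Z·M/(N_A·a³) = 2 × 22.99 / (6.022 × 10²³ × 7.951 × 10^-23) = 0.9603 g/cm³.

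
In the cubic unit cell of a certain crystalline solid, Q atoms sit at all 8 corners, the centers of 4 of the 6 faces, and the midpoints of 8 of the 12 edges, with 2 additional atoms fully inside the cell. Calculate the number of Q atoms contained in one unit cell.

Corner atoms are shared by 8 cells (1/8 each), face atoms by 2 (1/2 each), edge atoms by 4 (1/4 each), interior atoms are unshared.
Net atoms = 8 × 1/8 + 4 × 1/2 + 8 × 1/4 + 2 = 1 + 2 + 2 + 2 = 7.

7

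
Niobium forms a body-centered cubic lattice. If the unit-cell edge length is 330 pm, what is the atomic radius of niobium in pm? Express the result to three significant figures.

143 pm

In a BCC lattice, atoms touch along the body diagonal, so √3·a = 4r.
r = √3·a/4 = 1.7321 × 330 / 4 = 143 pm.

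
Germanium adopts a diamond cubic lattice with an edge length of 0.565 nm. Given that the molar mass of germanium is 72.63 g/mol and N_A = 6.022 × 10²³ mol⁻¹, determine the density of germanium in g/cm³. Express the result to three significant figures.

5.35 g/cm³

A diamond cubic unit cell contains Z = 8 atoms.
Cell volume: a³ = (0.565 nm)³ = (5.650 × 10^-8 cm)³ = 1.804 × 10^-22 cm³.
ρ = Z·M/(N_A·a³) = 8 × 72.63 / (6.022 × 10²³ × 1.804 × 10^-22) = 5.350 g/cm³.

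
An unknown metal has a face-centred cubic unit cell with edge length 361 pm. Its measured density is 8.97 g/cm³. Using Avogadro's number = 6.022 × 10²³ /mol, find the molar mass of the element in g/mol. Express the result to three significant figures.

An FCC cell has Z = 4 atoms; a = 3.610 × 10^-8 cm.
M = ρ·N_A·a³/Z = 8.97 × 6.022 × 10²³ × 4.705 × 10^-23 / 4 = 63.5 g/mol.

63.5 g/mol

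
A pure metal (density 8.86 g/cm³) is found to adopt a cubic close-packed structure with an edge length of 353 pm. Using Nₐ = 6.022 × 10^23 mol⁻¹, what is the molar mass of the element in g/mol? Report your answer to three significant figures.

58.7 g/mol

An FCC cell has Z = 4 atoms; a = 3.530 × 10^-8 cm.
M = ρ·N_A·a³/Z = 8.86 × 6.022 × 10²³ × 4.399 × 10^-23 / 4 = 58.7 g/mol.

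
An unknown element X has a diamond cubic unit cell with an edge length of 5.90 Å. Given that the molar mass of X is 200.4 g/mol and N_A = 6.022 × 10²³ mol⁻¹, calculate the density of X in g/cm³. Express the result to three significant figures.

A diamond cubic unit cell contains Z = 8 atoms.
Cell volume: a³ = (5.90 Å)³ = (5.900 × 10^-8 cm)³ = 2.054 × 10^-22 cm³.
ρ = Z·M/(N_A·a³) = 8 × 200.4 / (6.022 × 10²³ × 2.054 × 10^-22) = 12.96 g/cm³.

13.0 g/cm³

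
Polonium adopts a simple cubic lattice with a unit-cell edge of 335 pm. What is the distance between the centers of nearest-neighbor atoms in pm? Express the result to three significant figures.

335 pm

In a simple cubic structure, atoms touch along the cell edge, so a = 2r; the nearest-neighbor distance equals 2r = 1.000·a.
d = 1.000 × 335 = 335 pm.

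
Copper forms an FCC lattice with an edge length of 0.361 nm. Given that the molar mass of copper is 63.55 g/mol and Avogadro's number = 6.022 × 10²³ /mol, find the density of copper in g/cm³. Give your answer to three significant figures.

8.97 g/cm³

An FCC unit cell contains Z = 4 atoms.
Cell volume: a³ = (0.361 nm)³ = (3.610 × 10^-8 cm)³ = 4.705 × 10^-23 cm³.
ρ = Z·M/(N_A·a³) = 4 × 63.55 / (6.022 × 10²³ × 4.705 × 10^-23) = 8.972 g/cm³.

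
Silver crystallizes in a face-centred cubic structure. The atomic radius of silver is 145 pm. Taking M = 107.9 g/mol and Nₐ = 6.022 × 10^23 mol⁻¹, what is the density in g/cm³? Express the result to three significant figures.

10.4 g/cm³

In an FCC lattice, atoms touch along the face diagonal, so √2·a = 4r, giving a = 410.1 pm = 4.101 × 10^-8 cm.
With Z = 4, ρ = Z·M/(N_A·a³) = 4 × 107.9 / (6.022 × 10²³ × 6.898 × 10^-23) = 10.39 g/cm³.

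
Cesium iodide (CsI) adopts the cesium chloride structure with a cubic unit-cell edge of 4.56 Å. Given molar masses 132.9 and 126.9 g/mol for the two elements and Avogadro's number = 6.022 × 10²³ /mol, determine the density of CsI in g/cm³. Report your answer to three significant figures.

4.55 g/cm³

The cesium chloride structure contains Z = 1 formula unit per cell; M(CsI) = 132.9 + 126.9 = 259.8 g/mol.
a³ = (4.560 × 10^-8 cm)³ = 9.482 × 10^-23 cm³.
ρ = 1 × 259.8 / (6.022 × 10²³ × 9.482 × 10^-23) = 4.550 g/cm³.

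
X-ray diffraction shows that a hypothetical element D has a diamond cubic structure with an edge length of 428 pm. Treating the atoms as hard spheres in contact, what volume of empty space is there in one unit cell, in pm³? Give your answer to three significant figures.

5.17 × 10^7 pm³

In a diamond cubic lattice nearest neighbors lie along the body diagonal with √3·a = 8r, so r = 0.2165a = 92.66 pm.
V_cell = a³ = 7.840 × 10^7 pm³; V_atoms = 8 × (4/3)πr³ = 2.666 × 10^7 pm³.
Empty space = 7.840 × 10^7 − 2.666 × 10^7 = 5.17 × 10^7 pm³.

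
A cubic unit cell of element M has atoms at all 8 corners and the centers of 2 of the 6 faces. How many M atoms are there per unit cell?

2

Corner atoms are shared by 8 cells (1/8 each), face atoms by 2 (1/2 each).
Net atoms = 8 × 1/8 + 2 × 1/2 = 1 + 1 = 2.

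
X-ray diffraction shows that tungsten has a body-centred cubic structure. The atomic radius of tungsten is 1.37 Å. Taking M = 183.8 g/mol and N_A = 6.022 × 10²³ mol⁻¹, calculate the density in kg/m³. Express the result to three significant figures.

In a BCC lattice, atoms touch along the body diagonal, so √3·a = 4r, giving a = 3.164 Å = 3.164 × 10^-8 cm.
With Z = 2, ρ = Z·M/(N_A·a³) = 2 × 183.8 / (6.022 × 10²³ × 3.167 × 10^-23) = 19.27 g/cm³ = 19300 kg/m³.

19300 kg/m³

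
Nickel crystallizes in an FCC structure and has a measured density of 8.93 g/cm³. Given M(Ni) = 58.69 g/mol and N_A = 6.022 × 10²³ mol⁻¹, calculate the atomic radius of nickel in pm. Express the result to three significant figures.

For an FCC cell (Z = 4), a³ = Z·M/(N_A·ρ) = 4 × 58.69 / (6.022 × 10²³ × 8.930) = 4.365 × 10^-23 cm³, so a = 3.521 × 10^-8 cm = 352.1 pm.
Atoms touch along the face diagonal, so √2·a = 4r, so r = 0.3536 × a = 124 pm.

124 pm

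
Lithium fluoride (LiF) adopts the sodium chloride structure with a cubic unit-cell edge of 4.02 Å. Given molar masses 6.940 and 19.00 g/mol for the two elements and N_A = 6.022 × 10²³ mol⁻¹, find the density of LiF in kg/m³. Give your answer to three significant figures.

2650 kg/m³

The sodium chloride structure contains Z = 4 formula units per cell; M(LiF) = 6.940 + 19.00 = 25.94 g/mol.
a³ = (4.020 × 10^-8 cm)³ = 6.496 × 10^-23 cm³.
ρ = 4 × 25.94 / (6.022 × 10²³ × 6.496 × 10^-23) = 2.652 g/cm³ = 2650 kg/m³.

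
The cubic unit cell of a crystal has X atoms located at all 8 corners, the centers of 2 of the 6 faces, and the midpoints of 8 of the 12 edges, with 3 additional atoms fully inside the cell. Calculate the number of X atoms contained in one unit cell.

Corner atoms are shared by 8 cells (1/8 each), face atoms by 2 (1/2 each), edge atoms by 4 (1/4 each), interior atoms are unshared.
Net atoms = 8 × 1/8 + 2 × 1/2 + 8 × 1/4 + 3 = 1 + 1 + 2 + 3 = 7.

7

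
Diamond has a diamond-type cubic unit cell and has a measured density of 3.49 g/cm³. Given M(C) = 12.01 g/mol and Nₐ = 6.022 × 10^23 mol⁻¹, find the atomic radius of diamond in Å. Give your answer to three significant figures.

0.774 Å

For a diamond cubic cell (Z = 8), a³ = Z·M/(N_A·ρ) = 8 × 12.01 / (6.022 × 10²³ × 3.490) = 4.572 × 10^-23 cm³, so a = 3.576 × 10^-8 cm = 3.576 Å.
Nearest neighbors lie along the body diagonal with √3·a = 8r, so r = 0.2165 × a = 0.774 Å.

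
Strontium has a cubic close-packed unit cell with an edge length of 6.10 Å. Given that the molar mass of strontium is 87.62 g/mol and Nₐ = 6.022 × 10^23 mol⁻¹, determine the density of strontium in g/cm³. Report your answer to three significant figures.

2.56 g/cm³

An FCC unit cell contains Z = 4 atoms.
Cell volume: a³ = (6.10 Å)³ = (6.100 × 10^-8 cm)³ = 2.270 × 10^-22 cm³.
ρ = Z·M/(N_A·a³) = 4 × 87.62 / (6.022 × 10²³ × 2.270 × 10^-22) = 2.564 g/cm³.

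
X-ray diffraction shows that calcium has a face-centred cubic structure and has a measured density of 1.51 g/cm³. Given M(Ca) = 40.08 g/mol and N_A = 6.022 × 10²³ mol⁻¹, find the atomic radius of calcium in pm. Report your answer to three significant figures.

For an FCC cell (Z = 4), a³ = Z·M/(N_A·ρ) = 4 × 40.08 / (6.022 × 10²³ × 1.510) = 1.763 × 10^-22 cm³, so a = 5.607 × 10^-8 cm = 560.7 pm.
Atoms touch along the face diagonal, so √2·a = 4r, so r = 0.3536 × a = 198 pm.

198 pm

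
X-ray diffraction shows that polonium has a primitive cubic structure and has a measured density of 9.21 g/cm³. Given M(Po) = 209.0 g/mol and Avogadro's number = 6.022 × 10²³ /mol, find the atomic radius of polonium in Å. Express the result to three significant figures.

For a simple cubic cell (Z = 1), a³ = Z·M/(N_A·ρ) = 1 × 209.0 / (6.022 × 10²³ × 9.210) = 3.768 × 10^-23 cm³, so a = 3.353 × 10^-8 cm = 3.353 Å.
Atoms touch along the cell edge, so a = 2r, so r = 0.5000 × a = 1.68 Å.

1.68 Å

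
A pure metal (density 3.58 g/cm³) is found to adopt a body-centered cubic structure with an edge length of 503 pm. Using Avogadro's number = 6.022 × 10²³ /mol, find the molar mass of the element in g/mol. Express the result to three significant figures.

137 g/mol

A BCC cell has Z = 2 atoms; a = 5.030 × 10^-8 cm.
M = ρ·N_A·a³/Z = 3.58 × 6.022 × 10²³ × 1.273 × 10^-22 / 2 = 137 g/mol.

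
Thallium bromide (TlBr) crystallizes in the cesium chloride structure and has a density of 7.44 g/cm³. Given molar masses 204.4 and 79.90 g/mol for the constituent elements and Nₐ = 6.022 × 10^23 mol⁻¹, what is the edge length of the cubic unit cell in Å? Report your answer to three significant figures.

M(TlBr) = 284.3 g/mol; Z = 1 formula unit per cell.
a³ = Z·M/(N_A·ρ) = 1 × 284.3 / (6.022 × 10²³ × 7.44) = 6.345 × 10^-23 cm³, so a = 3.989 × 10^-8 cm = 3.99 Å.

3.99 Å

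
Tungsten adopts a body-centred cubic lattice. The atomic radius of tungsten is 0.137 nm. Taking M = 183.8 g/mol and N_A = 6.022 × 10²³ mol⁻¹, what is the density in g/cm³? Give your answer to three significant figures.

In a BCC lattice, atoms touch along the body diagonal, so √3·a = 4r, giving a = 0.3164 nm = 3.164 × 10^-8 cm.
With Z = 2, ρ = Z·M/(N_A·a³) = 2 × 183.8 / (6.022 × 10²³ × 3.167 × 10^-23) = 19.27 g/cm³.

19.3 g/cm³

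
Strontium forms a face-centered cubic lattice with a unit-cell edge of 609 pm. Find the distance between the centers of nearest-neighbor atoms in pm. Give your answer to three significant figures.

In an FCC structure, atoms touch along the face diagonal, so √2·a = 4r; the nearest-neighbor distance equals 2r = 0.7071·a.
d = 0.7071 × 609 = 431 pm.

431 pm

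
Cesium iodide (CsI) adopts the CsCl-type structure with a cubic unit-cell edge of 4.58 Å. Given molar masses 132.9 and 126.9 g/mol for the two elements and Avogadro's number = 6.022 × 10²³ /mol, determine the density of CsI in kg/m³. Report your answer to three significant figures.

The CsCl-type structure contains Z = 1 formula unit per cell; M(CsI) = 132.9 + 126.9 = 259.8 g/mol.
a³ = (4.580 × 10^-8 cm)³ = 9.607 × 10^-23 cm³.
ρ = 1 × 259.8 / (6.022 × 10²³ × 9.607 × 10^-23) = 4.491 g/cm³ = 4490 kg/m³.

4490 kg/m³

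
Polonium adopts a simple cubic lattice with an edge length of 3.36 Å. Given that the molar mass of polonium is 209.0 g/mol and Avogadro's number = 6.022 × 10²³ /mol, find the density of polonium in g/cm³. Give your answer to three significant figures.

A simple cubic unit cell contains Z = 1 atom.
Cell volume: a³ = (3.36 Å)³ = (3.360 × 10^-8 cm)³ = 3.793 × 10^-23 cm³.
ρ = Z·M/(N_A·a³) = 1 × 209.0 / (6.022 × 10²³ × 3.793 × 10^-23) = 9.149 g/cm³.

9.15 g/cm³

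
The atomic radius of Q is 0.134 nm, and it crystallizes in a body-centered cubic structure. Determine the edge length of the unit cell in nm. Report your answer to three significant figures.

0.309 nm

In a BCC lattice, atoms touch along the body diagonal, so √3·a = 4r.
a = 4r/√3 = 4 × 0.134 / 1.7321 = 0.309 nm.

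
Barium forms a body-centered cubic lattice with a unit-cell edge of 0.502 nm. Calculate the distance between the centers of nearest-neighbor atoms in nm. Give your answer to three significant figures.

0.435 nm

In a BCC structure, atoms touch along the body diagonal, so √3·a = 4r; the nearest-neighbor distance equals 2r = 0.8660·a.
d = 0.8660 × 0.502 = 0.435 nm.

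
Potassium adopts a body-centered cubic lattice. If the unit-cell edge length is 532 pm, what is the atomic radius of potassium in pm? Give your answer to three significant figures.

In a BCC lattice, atoms touch along the body diagonal, so √3·a = 4r.
r = √3·a/4 = 1.7321 × 532 / 4 = 230 pm.

230 pm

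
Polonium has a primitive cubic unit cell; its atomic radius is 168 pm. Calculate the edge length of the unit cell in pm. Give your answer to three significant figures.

In a simple cubic lattice, atoms touch along the cell edge, so a = 2r.
a = 2r = 2 × 168 = 336 pm.

336 pm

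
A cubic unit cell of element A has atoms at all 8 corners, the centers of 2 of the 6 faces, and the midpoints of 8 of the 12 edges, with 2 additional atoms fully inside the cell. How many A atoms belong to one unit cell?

Corner atoms are shared by 8 cells (1/8 each), face atoms by 2 (1/2 each), edge atoms by 4 (1/4 each), interior atoms are unshared.
Net atoms = 8 × 1/8 + 2 × 1/2 + 8 × 1/4 + 2 = 1 + 1 + 2 + 2 = 6.

6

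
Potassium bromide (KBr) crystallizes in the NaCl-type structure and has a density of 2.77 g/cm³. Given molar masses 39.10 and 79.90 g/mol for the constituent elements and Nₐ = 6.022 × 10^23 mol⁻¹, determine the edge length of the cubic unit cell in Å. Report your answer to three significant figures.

M(KBr) = 119.0 g/mol; Z = 4 formula units per cell.
a³ = Z·M/(N_A·ρ) = 4 × 119.0 / (6.022 × 10²³ × 2.77) = 2.854 × 10^-22 cm³, so a = 6.584 × 10^-8 cm = 6.58 Å.

6.58 Å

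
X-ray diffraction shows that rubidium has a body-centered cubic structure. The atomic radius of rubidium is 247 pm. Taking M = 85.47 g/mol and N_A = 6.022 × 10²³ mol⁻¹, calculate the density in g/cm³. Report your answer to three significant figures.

In a BCC lattice, atoms touch along the body diagonal, so √3·a = 4r, giving a = 570.4 pm = 5.704 × 10^-8 cm.
With Z = 2, ρ = Z·M/(N_A·a³) = 2 × 85.47 / (6.022 × 10²³ × 1.856 × 10^-22) = 1.529 g/cm³.

1.53 g/cm³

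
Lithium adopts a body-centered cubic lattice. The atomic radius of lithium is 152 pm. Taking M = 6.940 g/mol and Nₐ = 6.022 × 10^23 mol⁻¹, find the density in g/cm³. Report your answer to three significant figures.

0.533 g/cm³

In a BCC lattice, atoms touch along the body diagonal, so √3·a = 4r, giving a = 351.0 pm = 3.510 × 10^-8 cm.
With Z = 2, ρ = Z·M/(N_A·a³) = 2 × 6.940 / (6.022 × 10²³ × 4.325 × 10^-23) = 0.5329 g/cm³.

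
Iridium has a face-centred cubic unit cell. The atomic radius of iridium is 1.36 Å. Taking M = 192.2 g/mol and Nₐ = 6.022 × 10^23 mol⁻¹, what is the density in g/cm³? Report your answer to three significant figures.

In an FCC lattice, atoms touch along the face diagonal, so √2·a = 4r, giving a = 3.847 Å = 3.847 × 10^-8 cm.
With Z = 4, ρ = Z·M/(N_A·a³) = 4 × 192.2 / (6.022 × 10²³ × 5.692 × 10^-23) = 22.43 g/cm³.

22.4 g/cm³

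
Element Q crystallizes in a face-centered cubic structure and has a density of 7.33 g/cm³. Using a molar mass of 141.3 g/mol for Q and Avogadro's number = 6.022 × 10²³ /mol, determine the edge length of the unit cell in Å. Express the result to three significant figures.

5.04 Å

With Z = 4 atoms per FCC cell, a³ = Z·M/(N_A·ρ) = 4 × 141.3 / (6.022 × 10²³ × 7.330 g/cm³) = 1.280 × 10^-22 cm³.
a = (1.280 × 10^-22)^(1/3) = 5.040 × 10^-8 cm = 5.04 Å.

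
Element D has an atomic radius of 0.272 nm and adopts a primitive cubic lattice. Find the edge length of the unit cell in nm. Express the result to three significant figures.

In a simple cubic lattice, atoms touch along the cell edge, so a = 2r.
a = 2r = 2 × 0.272 = 0.544 nm.

0.544 nm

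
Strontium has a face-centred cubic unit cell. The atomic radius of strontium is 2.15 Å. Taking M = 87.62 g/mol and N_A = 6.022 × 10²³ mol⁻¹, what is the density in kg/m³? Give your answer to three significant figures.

In an FCC lattice, atoms touch along the face diagonal, so √2·a = 4r, giving a = 6.081 Å = 6.081 × 10^-8 cm.
With Z = 4, ρ = Z·M/(N_A·a³) = 4 × 87.62 / (6.022 × 10²³ × 2.249 × 10^-22) = 2.588 g/cm³ = 2590 kg/m³.

2590 kg/m³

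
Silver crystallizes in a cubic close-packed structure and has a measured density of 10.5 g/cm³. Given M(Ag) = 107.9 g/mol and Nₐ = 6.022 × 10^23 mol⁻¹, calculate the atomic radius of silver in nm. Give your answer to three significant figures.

0.144 nm

For an FCC cell (Z = 4), a³ = Z·M/(N_A·ρ) = 4 × 107.9 / (6.022 × 10²³ × 10.50) = 6.826 × 10^-23 cm³, so a = 4.087 × 10^-8 cm = 0.4087 nm.
Atoms touch along the face diagonal, so √2·a = 4r, so r = 0.3536 × a = 0.144 nm.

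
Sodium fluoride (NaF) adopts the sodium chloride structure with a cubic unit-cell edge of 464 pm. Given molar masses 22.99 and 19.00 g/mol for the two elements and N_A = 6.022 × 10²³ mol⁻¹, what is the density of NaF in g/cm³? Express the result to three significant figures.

2.79 g/cm³

The sodium chloride structure contains Z = 4 formula units per cell; M(NaF) = 22.99 + 19.00 = 41.99 g/mol.
a³ = (4.640 × 10^-8 cm)³ = 9.990 × 10^-23 cm³.
ρ = 4 × 41.99 / (6.022 × 10²³ × 9.990 × 10^-23) = 2.792 g/cm³.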